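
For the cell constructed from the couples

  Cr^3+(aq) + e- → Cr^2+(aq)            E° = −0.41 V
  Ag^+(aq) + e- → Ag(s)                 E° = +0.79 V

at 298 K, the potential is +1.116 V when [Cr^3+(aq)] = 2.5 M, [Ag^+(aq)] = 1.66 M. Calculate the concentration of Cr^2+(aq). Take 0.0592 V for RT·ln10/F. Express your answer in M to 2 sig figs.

Ag⁺/Ag is the cathode (higher E°); E°cell = +0.79 − (−0.41) = +1.20 V with n = 1.
Rearranging E = E° − (0.0592/n)·log Q gives log Q = 1(+1.20 − (+1.116))/0.0592 = 1.419.
The balanced reaction is Ag^+(aq) + Cr^2+(aq) → Ag(s) + Cr^3+(aq), so Q = [Cr^3+(aq)] / ([Ag^+(aq)]·[Cr^2+(aq)]).
Isolating [Cr^2+(aq)] in Q = 10^{1.419} yields log [Cr^2+(aq)] = −1.241, i.e. 0.057 M.

0.057 M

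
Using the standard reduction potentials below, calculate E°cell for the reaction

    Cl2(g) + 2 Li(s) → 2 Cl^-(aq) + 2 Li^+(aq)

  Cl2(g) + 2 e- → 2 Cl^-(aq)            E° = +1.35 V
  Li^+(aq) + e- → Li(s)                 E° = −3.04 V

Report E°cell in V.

In the reaction as written, Cl2(g) is reduced (cathode) and Li^+(aq) is produced by oxidation at the anode.
E°cell = E°(cathode) − E°(anode) = +1.35 − (−3.04) = +4.39 V.

+4.39 V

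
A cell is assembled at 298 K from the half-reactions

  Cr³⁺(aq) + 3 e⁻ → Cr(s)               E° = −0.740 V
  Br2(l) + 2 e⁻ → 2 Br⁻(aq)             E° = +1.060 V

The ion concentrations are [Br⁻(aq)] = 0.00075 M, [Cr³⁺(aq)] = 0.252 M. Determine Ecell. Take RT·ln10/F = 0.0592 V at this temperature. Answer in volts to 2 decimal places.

+2.00 V

Since E°(Br₂/Br⁻) > E°(Cr³⁺/Cr), Br₂/Br⁻ serves as the cathode.
The standard potential is +1.060 − (−0.740) = +1.800 V and the balanced reaction transfers n = 6 electrons.
The balanced reaction is 3 Br2(l) + 2 Cr(s) → 6 Br⁻(aq) + 2 Cr³⁺(aq), so Q = [Br⁻(aq)]^6·[Cr³⁺(aq)]^2 = 1.13×10^−20 and log Q = −19.947.
Applying E = E° − (RT ln10/nF)·log Q gives +1.800 − (0.0592/6)(−19.947) = +2.00 V.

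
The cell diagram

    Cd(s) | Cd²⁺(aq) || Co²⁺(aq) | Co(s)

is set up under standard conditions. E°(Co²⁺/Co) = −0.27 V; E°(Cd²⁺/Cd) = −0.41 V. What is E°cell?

+0.14 V

By convention the left-hand electrode in cell notation is the anode (oxidation) and the right-hand electrode is the cathode (reduction).
E°cell = E°(right) − E°(left) = −0.27 − (−0.41) = +0.14 V.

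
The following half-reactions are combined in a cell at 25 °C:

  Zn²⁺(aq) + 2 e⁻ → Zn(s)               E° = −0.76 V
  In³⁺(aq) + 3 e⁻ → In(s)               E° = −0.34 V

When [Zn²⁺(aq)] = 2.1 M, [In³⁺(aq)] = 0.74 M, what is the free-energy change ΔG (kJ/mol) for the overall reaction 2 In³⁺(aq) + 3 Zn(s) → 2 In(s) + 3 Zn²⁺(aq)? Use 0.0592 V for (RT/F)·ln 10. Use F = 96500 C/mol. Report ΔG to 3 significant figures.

−236 kJ/mol

E°cell = −0.34 − (−0.76) = +0.42 V; the balanced reaction transfers n = 6 electrons.
Q = [Zn²⁺(aq)]^3 / [In³⁺(aq)]^2 = 16.9, so log Q = 1.228 and E = +0.42 − (0.0592/6)(1.228) = +0.4079 V.
Then ΔG = −nFE = −6 × 96500 × +0.4079 J/mol = −236 kJ/mol.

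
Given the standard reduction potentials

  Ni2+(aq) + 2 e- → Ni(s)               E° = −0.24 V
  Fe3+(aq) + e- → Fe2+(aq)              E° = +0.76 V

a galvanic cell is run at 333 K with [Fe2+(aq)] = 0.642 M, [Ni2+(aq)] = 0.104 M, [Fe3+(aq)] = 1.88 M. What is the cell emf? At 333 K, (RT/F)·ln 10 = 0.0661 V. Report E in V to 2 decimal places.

+1.06 V

The Fe³⁺/Fe²⁺ couple has the more positive E°, so it is the cathode; Ni²⁺/Ni is the anode.
E°cell = E°cat − E°an = +0.76 − (−0.24) = +1.00 V; n = 2.
The balanced reaction is 2 Fe3+(aq) + Ni(s) → 2 Fe2+(aq) + Ni2+(aq), so Q = ([Fe2+(aq)]^2·[Ni2+(aq)]) / [Fe3+(aq)]^2 = 0.0121 and log Q = −1.916.
E = E° − (0.0661/n)·log Q = +1.00 − (0.0661/2)(−1.916) = +1.06 V.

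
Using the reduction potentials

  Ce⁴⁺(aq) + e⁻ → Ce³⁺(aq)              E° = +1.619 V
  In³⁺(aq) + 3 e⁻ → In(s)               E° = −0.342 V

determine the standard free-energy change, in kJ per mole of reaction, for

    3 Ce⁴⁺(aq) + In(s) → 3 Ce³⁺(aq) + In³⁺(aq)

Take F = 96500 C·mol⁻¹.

In the reaction as written Ce⁴⁺(aq) is reduced, so the Ce⁴⁺/Ce³⁺ couple is the cathode and In³⁺/In is the anode.
E°cell = +1.619 − (−0.342) = +1.961 V; balancing electrons gives n = 3.
ΔG° = −nFE°cell = −(3)(96500)(+1.961) J/mol = −568 kJ/mol.

−568 kJ/mol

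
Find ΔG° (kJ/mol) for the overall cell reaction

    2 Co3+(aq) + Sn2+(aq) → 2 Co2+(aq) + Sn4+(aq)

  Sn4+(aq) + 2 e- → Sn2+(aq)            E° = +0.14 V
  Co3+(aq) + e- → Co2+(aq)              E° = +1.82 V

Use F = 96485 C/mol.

−324 kJ/mol

In the reaction as written Co3+(aq) is reduced, so the Co³⁺/Co²⁺ couple is the cathode and Sn⁴⁺/Sn²⁺ is the anode.
E°cell = +1.82 − (+0.14) = +1.68 V; balancing electrons gives n = 2.
ΔG° = −nFE°cell = −(2)(96485)(+1.68) J/mol = −324 kJ/mol.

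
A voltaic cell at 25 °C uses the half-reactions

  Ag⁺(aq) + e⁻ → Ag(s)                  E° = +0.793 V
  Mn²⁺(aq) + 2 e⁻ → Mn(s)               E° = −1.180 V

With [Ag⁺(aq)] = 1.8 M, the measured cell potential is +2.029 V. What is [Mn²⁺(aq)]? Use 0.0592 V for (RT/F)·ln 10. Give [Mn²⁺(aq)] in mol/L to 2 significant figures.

0.042 M

With Ag⁺/Ag at the cathode and Mn²⁺/Mn at the anode, E°cell = +0.793 − (−1.180) = +1.973 V (n = 2).
From the Nernst equation, log Q = n(E° − E)/0.0592 = 2·(+1.973 − (+2.029))/0.0592 = −1.892.
Balancing electrons gives 2 Ag⁺(aq) + Mn(s) → 2 Ag(s) + Mn²⁺(aq); thus Q = [Mn²⁺(aq)] / [Ag⁺(aq)]^2.
Solving for the unknown gives log [Mn²⁺(aq)] = −1.381, so [Mn²⁺(aq)] ≈ 0.042 M.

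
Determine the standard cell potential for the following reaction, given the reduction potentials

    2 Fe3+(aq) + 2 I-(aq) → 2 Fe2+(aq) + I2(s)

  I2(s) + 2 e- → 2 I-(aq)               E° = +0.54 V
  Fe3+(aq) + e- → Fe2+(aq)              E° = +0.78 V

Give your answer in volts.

+0.24 V

In the reaction as written, Fe3+(aq) is reduced (cathode) and I2(s) is produced by oxidation at the anode.
E°cell = E°(cathode) − E°(anode) = +0.78 − (+0.54) = +0.24 V.
The positive value indicates the reaction is spontaneous as written.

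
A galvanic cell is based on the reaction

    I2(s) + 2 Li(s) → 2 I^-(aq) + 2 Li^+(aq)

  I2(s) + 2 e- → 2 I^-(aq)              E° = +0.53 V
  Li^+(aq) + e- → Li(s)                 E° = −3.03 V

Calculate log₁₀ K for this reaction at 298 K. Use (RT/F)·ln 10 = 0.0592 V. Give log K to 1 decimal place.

log K = 120.3

The I₂/I⁻ couple is reduced (cathode); E°cell = +0.53 − (−3.03) = +3.56 V with n = 2.
At equilibrium E = 0, so log K = nE°cell / 0.0592 = (2)(+3.56) / 0.0592 = 120.3.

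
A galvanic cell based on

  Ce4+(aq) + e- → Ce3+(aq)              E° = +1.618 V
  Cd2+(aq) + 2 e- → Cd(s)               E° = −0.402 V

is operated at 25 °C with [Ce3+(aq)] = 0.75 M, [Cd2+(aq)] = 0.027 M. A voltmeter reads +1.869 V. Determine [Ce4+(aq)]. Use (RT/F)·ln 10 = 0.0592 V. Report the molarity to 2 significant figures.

Ce⁴⁺/Ce³⁺ is the cathode (higher E°); E°cell = +1.618 − (−0.402) = +2.020 V with n = 2.
From the Nernst equation, log Q = n(E° − E)/0.0592 = 2·(+2.020 − (+1.869))/0.0592 = 5.101.
For 2 Ce4+(aq) + Cd(s) → 2 Ce3+(aq) + Cd2+(aq), the reaction quotient is Q = ([Ce3+(aq)]^2·[Cd2+(aq)]) / [Ce4+(aq)]^2.
Isolating [Ce4+(aq)] in Q = 10^{5.101} yields log [Ce4+(aq)] = −3.460, i.e. 0.00035 M.

0.00035 M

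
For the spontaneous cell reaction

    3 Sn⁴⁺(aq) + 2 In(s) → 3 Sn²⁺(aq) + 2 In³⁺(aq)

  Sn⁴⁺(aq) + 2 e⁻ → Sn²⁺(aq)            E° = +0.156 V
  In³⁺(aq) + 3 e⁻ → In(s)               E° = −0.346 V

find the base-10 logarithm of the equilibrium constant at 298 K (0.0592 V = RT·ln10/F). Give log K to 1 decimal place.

The Sn⁴⁺/Sn²⁺ couple is reduced (cathode); E°cell = +0.156 − (−0.346) = +0.502 V with n = 6.
At equilibrium E = 0, so log K = nE°cell / 0.0592 = (6)(+0.502) / 0.0592 = 50.9.

log K = 50.9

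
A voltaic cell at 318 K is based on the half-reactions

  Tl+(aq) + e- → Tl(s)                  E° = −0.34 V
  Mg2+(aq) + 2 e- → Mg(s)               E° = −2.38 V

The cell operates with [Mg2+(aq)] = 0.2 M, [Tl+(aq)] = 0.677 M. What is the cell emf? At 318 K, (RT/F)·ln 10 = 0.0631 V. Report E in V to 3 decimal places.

+2.051 V

Since E°(Tl⁺/Tl) > E°(Mg²⁺/Mg), Tl⁺/Tl serves as the cathode.
The standard potential is −0.34 − (−2.38) = +2.04 V and the balanced reaction transfers n = 2 electrons.
The balanced reaction is 2 Tl+(aq) + Mg(s) → 2 Tl(s) + Mg2+(aq), so Q = [Mg2+(aq)] / [Tl+(aq)]^2 = 0.436 and log Q = −0.360.
Applying E = E° − (RT ln10/nF)·log Q gives +2.04 − (0.0631/2)(−0.360) = +2.051 V.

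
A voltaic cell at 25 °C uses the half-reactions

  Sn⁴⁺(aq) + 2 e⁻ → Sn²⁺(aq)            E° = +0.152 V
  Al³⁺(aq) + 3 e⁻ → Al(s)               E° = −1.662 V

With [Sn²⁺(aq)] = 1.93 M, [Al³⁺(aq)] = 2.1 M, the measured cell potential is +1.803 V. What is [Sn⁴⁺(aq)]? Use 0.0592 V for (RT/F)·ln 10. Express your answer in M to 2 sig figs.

1.3 M

The Sn⁴⁺/Sn²⁺ couple has the larger reduction potential, so it is the cathode: E°cell = +0.152 − (−1.662) = +1.814 V and n = 6.
Rearranging E = E° − (0.0592/n)·log Q gives log Q = 6(+1.814 − (+1.803))/0.0592 = 1.115.
For 3 Sn⁴⁺(aq) + 2 Al(s) → 3 Sn²⁺(aq) + 2 Al³⁺(aq), the reaction quotient is Q = ([Sn²⁺(aq)]^3·[Al³⁺(aq)]^2) / [Sn⁴⁺(aq)]^3.
Solving for the unknown gives log [Sn⁴⁺(aq)] = 0.129, so [Sn⁴⁺(aq)] ≈ 1.3 M.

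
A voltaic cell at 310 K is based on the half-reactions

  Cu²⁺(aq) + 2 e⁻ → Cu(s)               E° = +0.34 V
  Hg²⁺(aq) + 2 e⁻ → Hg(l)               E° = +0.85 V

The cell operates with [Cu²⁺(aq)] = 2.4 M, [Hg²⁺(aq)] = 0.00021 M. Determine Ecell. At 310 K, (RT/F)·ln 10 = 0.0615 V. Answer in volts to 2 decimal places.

+0.39 V

The Hg²⁺/Hg couple has the more positive E°, so it is the cathode; Cu²⁺/Cu is the anode.
E°cell = +0.85 − (+0.34) = +0.51 V, with n = 2 electrons transferred.
The balanced reaction is Hg²⁺(aq) + Cu(s) → Hg(l) + Cu²⁺(aq), so Q = [Cu²⁺(aq)] / [Hg²⁺(aq)] = 1.14×10^4 and log Q = 4.058.
E = E° − (0.0615/n)·log Q = +0.51 − (0.0615/2)(4.058) = +0.39 V.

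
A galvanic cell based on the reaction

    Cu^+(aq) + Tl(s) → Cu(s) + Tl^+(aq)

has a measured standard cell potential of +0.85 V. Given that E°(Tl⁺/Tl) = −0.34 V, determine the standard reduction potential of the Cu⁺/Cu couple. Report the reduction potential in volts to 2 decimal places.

In the reaction as written the Cu⁺/Cu couple is reduced (cathode) and Tl⁺/Tl is oxidized (anode), so E°cell = E°(Cu⁺/Cu) − E°(Tl⁺/Tl).
E°(Cu⁺/Cu) = E°cell + E°(anode) = +0.85 + (−0.34) = +0.51 V.

+0.51 V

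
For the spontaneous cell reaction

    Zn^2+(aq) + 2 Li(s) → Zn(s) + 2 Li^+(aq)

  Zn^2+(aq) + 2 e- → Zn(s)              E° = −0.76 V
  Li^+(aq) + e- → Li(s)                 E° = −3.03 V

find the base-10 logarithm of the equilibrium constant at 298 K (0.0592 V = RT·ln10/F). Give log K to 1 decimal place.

log K = 76.7

The Zn²⁺/Zn couple is reduced (cathode); E°cell = −0.76 − (−3.03) = +2.27 V with n = 2.
At equilibrium E = 0, so log K = nE°cell / 0.0592 = (2)(+2.27) / 0.0592 = 76.7.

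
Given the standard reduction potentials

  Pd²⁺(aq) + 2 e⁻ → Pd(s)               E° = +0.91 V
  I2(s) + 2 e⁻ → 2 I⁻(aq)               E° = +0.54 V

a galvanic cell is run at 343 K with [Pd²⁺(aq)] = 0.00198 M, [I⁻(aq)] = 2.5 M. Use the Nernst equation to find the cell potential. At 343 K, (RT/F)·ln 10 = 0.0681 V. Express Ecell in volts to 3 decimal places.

+0.305 V

Since E°(Pd²⁺/Pd) > E°(I₂/I⁻), Pd²⁺/Pd serves as the cathode.
E°cell = +0.91 − (+0.54) = +0.37 V, with n = 2 electrons transferred.
The balanced reaction is Pd²⁺(aq) + 2 I⁻(aq) → Pd(s) + I2(s), so Q = 1 / ([Pd²⁺(aq)]·[I⁻(aq)]^2) = 80.8 and log Q = 1.907.
E = E° − (0.0681/n)·log Q = +0.37 − (0.0681/2)(1.907) = +0.305 V.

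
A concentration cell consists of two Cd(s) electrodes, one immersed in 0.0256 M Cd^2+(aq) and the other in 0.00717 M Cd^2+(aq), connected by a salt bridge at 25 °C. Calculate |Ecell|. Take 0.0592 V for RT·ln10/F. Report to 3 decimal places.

0.016 V

For a concentration cell E°cell = 0, since both electrodes use the same couple.
The compartment with the higher Cd^2+(aq) concentration (0.0256 M) acts as the cathode; ions are reduced there and produced at the dilute (0.00717 M) anode.
With n = 2, Ecell = −(0.0592/2)·log([dilute]/[conc]) = −(0.0592/2)·log(0.00717/0.0256) = +0.016 V.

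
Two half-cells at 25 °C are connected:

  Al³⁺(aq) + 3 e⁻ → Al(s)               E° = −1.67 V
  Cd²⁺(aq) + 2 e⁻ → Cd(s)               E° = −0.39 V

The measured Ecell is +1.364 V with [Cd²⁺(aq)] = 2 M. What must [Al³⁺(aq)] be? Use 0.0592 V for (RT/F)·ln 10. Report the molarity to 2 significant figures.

0.00016 M

With Cd²⁺/Cd at the cathode and Al³⁺/Al at the anode, E°cell = −0.39 − (−1.67) = +1.28 V (n = 6).
From the Nernst equation, log Q = n(E° − E)/0.0592 = 6·(+1.28 − (+1.364))/0.0592 = −8.514.
Balancing electrons gives 3 Cd²⁺(aq) + 2 Al(s) → 3 Cd(s) + 2 Al³⁺(aq); thus Q = [Al³⁺(aq)]^2 / [Cd²⁺(aq)]^3.
Isolating [Al³⁺(aq)] in Q = 10^{−8.514} yields log [Al³⁺(aq)] = −3.805, i.e. 0.00016 M.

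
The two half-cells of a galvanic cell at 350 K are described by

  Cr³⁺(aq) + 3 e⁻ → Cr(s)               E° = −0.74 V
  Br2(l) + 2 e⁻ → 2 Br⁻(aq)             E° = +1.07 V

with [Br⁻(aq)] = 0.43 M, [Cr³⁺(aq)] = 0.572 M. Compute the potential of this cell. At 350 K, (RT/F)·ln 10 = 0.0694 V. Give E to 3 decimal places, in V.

+1.841 V

The Br₂/Br⁻ couple has the more positive E°, so it is the cathode; Cr³⁺/Cr is the anode.
E°cell = E°cat − E°an = +1.07 − (−0.74) = +1.81 V; n = 6.
The balanced reaction is 3 Br2(l) + 2 Cr(s) → 6 Br⁻(aq) + 2 Cr³⁺(aq), so Q = [Br⁻(aq)]^6·[Cr³⁺(aq)]^2 = 0.00207 and log Q = −2.684.
E = E° − (0.0694/n)·log Q = +1.81 − (0.0694/6)(−2.684) = +1.841 V.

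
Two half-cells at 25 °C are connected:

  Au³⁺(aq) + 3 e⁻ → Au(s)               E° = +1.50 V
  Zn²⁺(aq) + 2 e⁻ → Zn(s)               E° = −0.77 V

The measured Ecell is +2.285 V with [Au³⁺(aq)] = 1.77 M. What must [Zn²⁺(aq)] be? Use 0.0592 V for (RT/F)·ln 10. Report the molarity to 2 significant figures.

With Au³⁺/Au at the cathode and Zn²⁺/Zn at the anode, E°cell = +1.50 − (−0.77) = +2.27 V (n = 6).
Rearranging E = E° − (0.0592/n)·log Q gives log Q = 6(+2.27 − (+2.285))/0.0592 = −1.520.
For 2 Au³⁺(aq) + 3 Zn(s) → 2 Au(s) + 3 Zn²⁺(aq), the reaction quotient is Q = [Zn²⁺(aq)]^3 / [Au³⁺(aq)]^2.
Substituting the known concentrations and solving, log [Zn²⁺(aq)] = −0.341 and [Zn²⁺(aq)] = 0.46 M.

0.46 M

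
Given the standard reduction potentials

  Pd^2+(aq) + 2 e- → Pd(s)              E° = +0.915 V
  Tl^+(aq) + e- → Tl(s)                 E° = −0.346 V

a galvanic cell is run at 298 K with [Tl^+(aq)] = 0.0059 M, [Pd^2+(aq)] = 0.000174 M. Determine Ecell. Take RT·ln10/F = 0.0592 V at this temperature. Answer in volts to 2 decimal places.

The Pd²⁺/Pd couple has the more positive E°, so it is the cathode; Tl⁺/Tl is the anode.
E°cell = E°cat − E°an = +0.915 − (−0.346) = +1.261 V; n = 2.
Balancing gives Pd^2+(aq) + 2 Tl(s) → Pd(s) + 2 Tl^+(aq); hence Q = [Tl^+(aq)]^2 / [Pd^2+(aq)] = 0.2 (log Q = −0.699).
By the Nernst equation, E = +1.261 − (0.0592/2)·(−0.699) = +1.28 V.

+1.28 V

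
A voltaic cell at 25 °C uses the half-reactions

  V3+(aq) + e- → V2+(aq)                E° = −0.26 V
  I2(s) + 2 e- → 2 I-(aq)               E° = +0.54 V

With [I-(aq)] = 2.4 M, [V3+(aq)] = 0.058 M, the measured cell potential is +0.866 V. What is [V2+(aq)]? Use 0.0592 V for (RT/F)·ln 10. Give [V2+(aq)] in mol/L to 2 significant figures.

With I₂/I⁻ at the cathode and V³⁺/V²⁺ at the anode, E°cell = +0.54 − (−0.26) = +0.80 V (n = 2).
Since E = E° − (0.0592/n)·log Q, log Q = n(E° − E)/0.0592 = −2.230.
The balanced reaction is I2(s) + 2 V2+(aq) → 2 I-(aq) + 2 V3+(aq), so Q = ([I-(aq)]^2·[V3+(aq)]^2) / [V2+(aq)]^2.
Substituting the known concentrations and solving, log [V2+(aq)] = 0.259 and [V2+(aq)] = 1.8 M.

1.8 M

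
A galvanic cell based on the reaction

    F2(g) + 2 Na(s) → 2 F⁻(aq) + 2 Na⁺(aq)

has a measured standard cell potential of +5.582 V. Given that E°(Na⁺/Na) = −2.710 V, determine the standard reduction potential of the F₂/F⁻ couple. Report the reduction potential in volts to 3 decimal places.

+2.872 V

In the reaction as written the F₂/F⁻ couple is reduced (cathode) and Na⁺/Na is oxidized (anode), so E°cell = E°(F₂/F⁻) − E°(Na⁺/Na).
E°(F₂/F⁻) = E°cell + E°(anode) = +5.582 + (−2.710) = +2.872 V.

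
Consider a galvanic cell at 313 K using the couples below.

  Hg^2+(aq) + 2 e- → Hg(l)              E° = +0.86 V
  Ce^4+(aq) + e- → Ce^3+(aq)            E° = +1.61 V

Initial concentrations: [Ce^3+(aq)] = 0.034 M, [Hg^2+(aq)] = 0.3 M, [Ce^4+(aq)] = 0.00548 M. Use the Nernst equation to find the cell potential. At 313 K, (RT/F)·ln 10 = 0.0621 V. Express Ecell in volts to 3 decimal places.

+0.717 V

Ce⁴⁺/Ce³⁺ is reduced (cathode, E° = +1.61 V) and Hg²⁺/Hg is oxidized (anode).
The standard potential is +1.61 − (+0.86) = +0.75 V and the balanced reaction transfers n = 2 electrons.
Balancing gives 2 Ce^4+(aq) + Hg(l) → 2 Ce^3+(aq) + Hg^2+(aq); hence Q = ([Ce^3+(aq)]^2·[Hg^2+(aq)]) / [Ce^4+(aq)]^2 = 11.5 (log Q = 1.063).
E = E° − (0.0621/n)·log Q = +0.75 − (0.0621/2)(1.063) = +0.717 V.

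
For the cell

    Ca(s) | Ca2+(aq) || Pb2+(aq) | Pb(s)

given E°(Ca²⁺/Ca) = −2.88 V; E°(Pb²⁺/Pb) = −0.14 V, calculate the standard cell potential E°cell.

By convention the left-hand electrode in cell notation is the anode (oxidation) and the right-hand electrode is the cathode (reduction).
E°cell = E°(right) − E°(left) = −0.14 − (−2.88) = +2.74 V.

+2.74 V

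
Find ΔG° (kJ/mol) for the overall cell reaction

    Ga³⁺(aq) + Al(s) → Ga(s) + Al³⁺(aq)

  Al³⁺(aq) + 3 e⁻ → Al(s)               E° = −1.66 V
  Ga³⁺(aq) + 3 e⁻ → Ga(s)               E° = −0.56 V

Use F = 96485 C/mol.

In the reaction as written Ga³⁺(aq) is reduced, so the Ga³⁺/Ga couple is the cathode and Al³⁺/Al is the anode.
E°cell = −0.56 − (−1.66) = +1.10 V; balancing electrons gives n = 3.
ΔG° = −nFE°cell = −(3)(96485)(+1.10) J/mol = −318 kJ/mol.

−318 kJ/mol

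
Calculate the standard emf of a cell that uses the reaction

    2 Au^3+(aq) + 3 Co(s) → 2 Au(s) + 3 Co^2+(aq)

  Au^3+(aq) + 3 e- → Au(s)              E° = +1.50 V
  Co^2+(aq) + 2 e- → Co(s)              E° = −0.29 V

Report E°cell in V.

+1.79 V

Au^3+(aq) gains electrons, so the Au³⁺/Au couple is the cathode; the Co²⁺/Co couple is the anode.
E°cell = E°(cathode) − E°(anode) = +1.50 − (−0.29) = +1.79 V.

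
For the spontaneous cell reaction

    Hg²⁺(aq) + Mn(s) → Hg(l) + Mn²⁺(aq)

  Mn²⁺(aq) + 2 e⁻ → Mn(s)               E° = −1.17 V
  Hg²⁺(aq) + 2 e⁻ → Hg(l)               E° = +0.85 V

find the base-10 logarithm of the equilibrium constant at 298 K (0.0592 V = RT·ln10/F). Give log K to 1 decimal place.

log K = 68.2

The Hg²⁺/Hg couple is reduced (cathode); E°cell = +0.85 − (−1.17) = +2.02 V with n = 2.
At equilibrium E = 0, so log K = nE°cell / 0.0592 = (2)(+2.02) / 0.0592 = 68.2.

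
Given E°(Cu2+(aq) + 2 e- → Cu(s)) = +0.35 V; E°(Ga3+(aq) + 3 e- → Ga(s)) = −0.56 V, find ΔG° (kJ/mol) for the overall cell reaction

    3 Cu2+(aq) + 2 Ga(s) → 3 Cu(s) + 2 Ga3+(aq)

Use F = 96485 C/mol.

In the reaction as written Cu2+(aq) is reduced, so the Cu²⁺/Cu couple is the cathode and Ga³⁺/Ga is the anode.
E°cell = +0.35 − (−0.56) = +0.91 V; balancing electrons gives n = 6.
ΔG° = −nFE°cell = −(6)(96485)(+0.91) J/mol = −527 kJ/mol.

−527 kJ/mol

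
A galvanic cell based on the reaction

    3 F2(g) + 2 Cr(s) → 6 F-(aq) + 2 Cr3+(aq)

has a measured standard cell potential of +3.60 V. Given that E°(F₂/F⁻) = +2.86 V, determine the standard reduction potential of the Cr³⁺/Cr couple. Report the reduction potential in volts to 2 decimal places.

In the reaction as written the F₂/F⁻ couple is reduced (cathode) and Cr³⁺/Cr is oxidized (anode), so E°cell = E°(F₂/F⁻) − E°(Cr³⁺/Cr).
E°(Cr³⁺/Cr) = E°(cathode) − E°cell = +2.86 − (+3.60) = −0.74 V.

−0.74 V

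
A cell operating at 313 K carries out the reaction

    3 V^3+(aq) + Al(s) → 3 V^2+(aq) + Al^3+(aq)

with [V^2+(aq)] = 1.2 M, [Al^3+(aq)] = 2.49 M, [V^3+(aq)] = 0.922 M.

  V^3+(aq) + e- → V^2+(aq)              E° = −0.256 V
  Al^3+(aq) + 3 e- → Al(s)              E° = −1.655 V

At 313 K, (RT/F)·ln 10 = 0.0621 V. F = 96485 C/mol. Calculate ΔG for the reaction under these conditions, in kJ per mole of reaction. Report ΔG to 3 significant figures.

E°cell = −0.256 − (−1.655) = +1.399 V; the balanced reaction transfers n = 3 electrons.
Q = ([V^2+(aq)]^3·[Al^3+(aq)]) / [V^3+(aq)]^3 = 5.49, so log Q = 0.740 and E = +1.399 − (0.0621/3)(0.740) = +1.3837 V.
Then ΔG = −nFE = −3 × 96485 × +1.3837 J/mol = −401 kJ/mol.

−401 kJ/mol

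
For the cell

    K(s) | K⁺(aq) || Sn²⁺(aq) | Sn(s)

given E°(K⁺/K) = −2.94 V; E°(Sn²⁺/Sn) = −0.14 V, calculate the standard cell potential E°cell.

+2.80 V

By convention the left-hand electrode in cell notation is the anode (oxidation) and the right-hand electrode is the cathode (reduction).
E°cell = E°(right) − E°(left) = −0.14 − (−2.94) = +2.80 V.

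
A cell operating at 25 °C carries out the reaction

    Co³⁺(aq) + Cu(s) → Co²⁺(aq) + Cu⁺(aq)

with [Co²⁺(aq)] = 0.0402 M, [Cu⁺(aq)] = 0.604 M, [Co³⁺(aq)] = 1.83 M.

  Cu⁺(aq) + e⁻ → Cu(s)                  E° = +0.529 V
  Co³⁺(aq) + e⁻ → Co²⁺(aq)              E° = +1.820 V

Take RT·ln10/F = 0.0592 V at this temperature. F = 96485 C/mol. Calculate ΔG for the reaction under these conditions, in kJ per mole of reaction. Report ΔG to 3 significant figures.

−135 kJ/mol

With Co³⁺/Co²⁺ reduced at the cathode, E°cell = +1.820 − (+0.529) = +1.291 V and n = 1.
Q = ([Co²⁺(aq)]·[Cu⁺(aq)]) / [Co³⁺(aq)] = 0.0133, so log Q = −1.877 and E = +1.291 − (0.0592/1)(−1.877) = +1.4021 V.
Finally ΔG = −nFE = −(1)(96485 C/mol)(+1.4021 V) = −135 kJ/mol.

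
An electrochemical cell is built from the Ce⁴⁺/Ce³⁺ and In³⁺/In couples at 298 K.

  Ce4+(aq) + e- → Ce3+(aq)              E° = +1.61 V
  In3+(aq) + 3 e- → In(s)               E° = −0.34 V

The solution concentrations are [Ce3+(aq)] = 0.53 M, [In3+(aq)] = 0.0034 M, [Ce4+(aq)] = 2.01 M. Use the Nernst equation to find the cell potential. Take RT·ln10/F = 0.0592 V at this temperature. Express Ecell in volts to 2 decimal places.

The Ce⁴⁺/Ce³⁺ couple has the more positive E°, so it is the cathode; In³⁺/In is the anode.
The standard potential is +1.61 − (−0.34) = +1.95 V and the balanced reaction transfers n = 3 electrons.
For the overall reaction 3 Ce4+(aq) + In(s) → 3 Ce3+(aq) + In3+(aq), Q = ([Ce3+(aq)]^3·[In3+(aq)]) / [Ce4+(aq)]^3 = 6.23×10^−5, giving log Q = −4.205.
By the Nernst equation, E = +1.95 − (0.0592/3)·(−4.205) = +2.03 V.

+2.03 V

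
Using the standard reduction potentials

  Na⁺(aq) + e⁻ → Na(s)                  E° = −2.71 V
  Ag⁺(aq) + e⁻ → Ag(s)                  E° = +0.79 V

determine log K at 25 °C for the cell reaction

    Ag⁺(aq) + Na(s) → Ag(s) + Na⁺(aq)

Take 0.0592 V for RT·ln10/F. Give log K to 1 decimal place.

The Ag⁺/Ag couple is reduced (cathode); E°cell = +0.79 − (−2.71) = +3.50 V with n = 1.
At equilibrium E = 0, so log K = nE°cell / 0.0592 = (1)(+3.50) / 0.0592 = 59.1.

log K = 59.1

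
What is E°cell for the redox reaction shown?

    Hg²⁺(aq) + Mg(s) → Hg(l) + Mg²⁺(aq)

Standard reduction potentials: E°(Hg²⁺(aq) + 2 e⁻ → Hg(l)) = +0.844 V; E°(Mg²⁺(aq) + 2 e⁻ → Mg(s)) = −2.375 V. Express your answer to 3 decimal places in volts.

+3.219 V

Hg²⁺(aq) gains electrons, so the Hg²⁺/Hg couple is the cathode; the Mg²⁺/Mg couple is the anode.
E°cell = E°(cathode) − E°(anode) = +0.844 − (−2.375) = +3.219 V.
The positive value indicates the reaction is spontaneous as written.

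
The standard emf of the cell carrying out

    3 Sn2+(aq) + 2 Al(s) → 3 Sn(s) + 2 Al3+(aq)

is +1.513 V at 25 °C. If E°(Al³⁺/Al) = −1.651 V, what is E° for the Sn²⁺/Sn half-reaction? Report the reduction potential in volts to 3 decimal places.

−0.138 V

In the reaction as written the Sn²⁺/Sn couple is reduced (cathode) and Al³⁺/Al is oxidized (anode), so E°cell = E°(Sn²⁺/Sn) − E°(Al³⁺/Al).
E°(Sn²⁺/Sn) = E°cell + E°(anode) = +1.513 + (−1.651) = −0.138 V.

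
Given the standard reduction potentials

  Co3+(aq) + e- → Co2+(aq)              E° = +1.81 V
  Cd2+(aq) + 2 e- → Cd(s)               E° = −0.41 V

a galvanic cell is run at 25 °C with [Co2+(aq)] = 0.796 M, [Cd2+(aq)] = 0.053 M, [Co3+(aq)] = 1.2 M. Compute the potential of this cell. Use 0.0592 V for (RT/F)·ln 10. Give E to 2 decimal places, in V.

+2.27 V

The Co³⁺/Co²⁺ couple has the more positive E°, so it is the cathode; Cd²⁺/Cd is the anode.
E°cell = +1.81 − (−0.41) = +2.22 V, with n = 2 electrons transferred.
For the overall reaction 2 Co3+(aq) + Cd(s) → 2 Co2+(aq) + Cd2+(aq), Q = ([Co2+(aq)]^2·[Cd2+(aq)]) / [Co3+(aq)]^2 = 0.0233, giving log Q = −1.632.
Applying E = E° − (RT ln10/nF)·log Q gives +2.22 − (0.0592/2)(−1.632) = +2.27 V.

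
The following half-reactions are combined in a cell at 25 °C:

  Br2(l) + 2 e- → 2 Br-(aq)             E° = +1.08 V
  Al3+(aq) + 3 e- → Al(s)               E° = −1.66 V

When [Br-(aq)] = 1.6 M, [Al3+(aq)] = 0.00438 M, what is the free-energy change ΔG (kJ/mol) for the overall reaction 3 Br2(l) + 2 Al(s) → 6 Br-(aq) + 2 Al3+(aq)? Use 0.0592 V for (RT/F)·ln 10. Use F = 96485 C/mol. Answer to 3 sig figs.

−1610 kJ/mol

E°cell = +1.08 − (−1.66) = +2.74 V; the balanced reaction transfers n = 6 electrons.
Here Q = [Br-(aq)]^6·[Al3+(aq)]^2 = 0.000322 (log Q = −3.492), giving E = +2.74 − (0.0592/6)·(−3.492) = +2.7745 V.
ΔG = −nFE = −(6)(96485)(+2.7745) J/mol = −1610 kJ/mol.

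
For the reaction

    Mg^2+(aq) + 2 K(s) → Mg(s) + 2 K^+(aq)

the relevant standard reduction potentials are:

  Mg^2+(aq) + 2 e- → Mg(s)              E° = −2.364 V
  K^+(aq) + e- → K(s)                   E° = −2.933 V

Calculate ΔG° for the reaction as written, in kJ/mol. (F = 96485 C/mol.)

−110 kJ/mol

In the reaction as written Mg^2+(aq) is reduced, so the Mg²⁺/Mg couple is the cathode and K⁺/K is the anode.
E°cell = −2.364 − (−2.933) = +0.569 V; balancing electrons gives n = 2.
ΔG° = −nFE°cell = −(2)(96485)(+0.569) J/mol = −110 kJ/mol.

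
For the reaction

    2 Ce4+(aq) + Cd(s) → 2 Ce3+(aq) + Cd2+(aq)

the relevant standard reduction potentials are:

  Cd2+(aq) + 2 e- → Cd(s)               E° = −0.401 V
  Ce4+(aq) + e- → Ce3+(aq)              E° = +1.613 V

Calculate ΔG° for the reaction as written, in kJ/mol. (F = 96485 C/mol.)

−389 kJ/mol

In the reaction as written Ce4+(aq) is reduced, so the Ce⁴⁺/Ce³⁺ couple is the cathode and Cd²⁺/Cd is the anode.
E°cell = +1.613 − (−0.401) = +2.014 V; balancing electrons gives n = 2.
ΔG° = −nFE°cell = −(2)(96485)(+2.014) J/mol = −389 kJ/mol.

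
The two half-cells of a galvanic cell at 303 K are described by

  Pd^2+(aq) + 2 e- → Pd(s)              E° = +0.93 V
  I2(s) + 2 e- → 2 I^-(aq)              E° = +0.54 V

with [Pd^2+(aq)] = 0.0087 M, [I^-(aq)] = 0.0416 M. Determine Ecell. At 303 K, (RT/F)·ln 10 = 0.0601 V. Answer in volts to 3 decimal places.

+0.245 V

The Pd²⁺/Pd couple has the more positive E°, so it is the cathode; I₂/I⁻ is the anode.
E°cell = E°cat − E°an = +0.93 − (+0.54) = +0.39 V; n = 2.
The balanced reaction is Pd^2+(aq) + 2 I^-(aq) → Pd(s) + I2(s), so Q = 1 / ([Pd^2+(aq)]·[I^-(aq)]^2) = 6.64×10^4 and log Q = 4.822.
By the Nernst equation, E = +0.39 − (0.0601/2)·(4.822) = +0.245 V.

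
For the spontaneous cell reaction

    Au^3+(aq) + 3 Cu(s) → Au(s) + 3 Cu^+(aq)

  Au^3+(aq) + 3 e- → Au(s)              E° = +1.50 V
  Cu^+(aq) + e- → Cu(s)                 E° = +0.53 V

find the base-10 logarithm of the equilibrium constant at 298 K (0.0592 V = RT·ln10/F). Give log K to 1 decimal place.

The Au³⁺/Au couple is reduced (cathode); E°cell = +1.50 − (+0.53) = +0.97 V with n = 3.
At equilibrium E = 0, so log K = nE°cell / 0.0592 = (3)(+0.97) / 0.0592 = 49.2.

log K = 49.2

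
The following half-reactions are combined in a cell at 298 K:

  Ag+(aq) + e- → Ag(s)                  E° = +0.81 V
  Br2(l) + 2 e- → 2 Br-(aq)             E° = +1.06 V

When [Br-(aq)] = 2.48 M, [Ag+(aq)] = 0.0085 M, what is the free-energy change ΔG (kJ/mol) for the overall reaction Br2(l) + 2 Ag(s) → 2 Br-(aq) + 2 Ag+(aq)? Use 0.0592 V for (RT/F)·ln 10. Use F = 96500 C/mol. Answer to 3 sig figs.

With Br₂/Br⁻ reduced at the cathode, E°cell = +1.06 − (+0.81) = +0.25 V and n = 2.
Q = [Br-(aq)]^2·[Ag+(aq)]^2 = 0.000444, so log Q = −3.352 and E = +0.25 − (0.0592/2)(−3.352) = +0.3492 V.
Then ΔG = −nFE = −2 × 96500 × +0.3492 J/mol = −67.4 kJ/mol.

−67.4 kJ/mol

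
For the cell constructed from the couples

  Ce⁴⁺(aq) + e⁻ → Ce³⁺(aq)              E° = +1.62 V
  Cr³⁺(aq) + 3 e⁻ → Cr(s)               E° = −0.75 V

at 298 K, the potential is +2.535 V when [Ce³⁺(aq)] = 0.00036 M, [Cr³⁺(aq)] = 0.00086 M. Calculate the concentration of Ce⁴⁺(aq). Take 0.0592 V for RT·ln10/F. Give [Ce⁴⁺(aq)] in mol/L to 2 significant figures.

The Ce⁴⁺/Ce³⁺ couple has the larger reduction potential, so it is the cathode: E°cell = +1.62 − (−0.75) = +2.37 V and n = 3.
From the Nernst equation, log Q = n(E° − E)/0.0592 = 3·(+2.37 − (+2.535))/0.0592 = −8.361.
For 3 Ce⁴⁺(aq) + Cr(s) → 3 Ce³⁺(aq) + Cr³⁺(aq), the reaction quotient is Q = ([Ce³⁺(aq)]^3·[Cr³⁺(aq)]) / [Ce⁴⁺(aq)]^3.
Substituting the known concentrations and solving, log [Ce⁴⁺(aq)] = −1.679 and [Ce⁴⁺(aq)] = 0.021 M.

0.021 M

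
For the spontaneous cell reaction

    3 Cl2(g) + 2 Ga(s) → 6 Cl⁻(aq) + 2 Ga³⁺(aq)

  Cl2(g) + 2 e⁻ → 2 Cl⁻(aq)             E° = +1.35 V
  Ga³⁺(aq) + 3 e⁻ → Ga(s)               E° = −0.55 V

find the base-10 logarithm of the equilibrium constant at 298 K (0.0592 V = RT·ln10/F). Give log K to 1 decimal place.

The Cl₂/Cl⁻ couple is reduced (cathode); E°cell = +1.35 − (−0.55) = +1.90 V with n = 6.
At equilibrium E = 0, so log K = nE°cell / 0.0592 = (6)(+1.90) / 0.0592 = 192.6.

log K = 192.6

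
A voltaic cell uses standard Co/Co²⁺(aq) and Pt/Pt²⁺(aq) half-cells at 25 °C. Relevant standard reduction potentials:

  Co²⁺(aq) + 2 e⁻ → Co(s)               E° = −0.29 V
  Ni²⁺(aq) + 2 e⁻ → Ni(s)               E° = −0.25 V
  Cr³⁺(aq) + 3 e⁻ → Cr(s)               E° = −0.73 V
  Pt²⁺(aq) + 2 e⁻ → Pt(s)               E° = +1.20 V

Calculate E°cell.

+1.49 V

The Pt²⁺/Pt couple has the higher E°, so Pt ion is reduced (cathode) and Co is oxidized (anode).
E°cell = E°(cathode) − E°(anode) = +1.20 − (−0.29) = +1.49 V.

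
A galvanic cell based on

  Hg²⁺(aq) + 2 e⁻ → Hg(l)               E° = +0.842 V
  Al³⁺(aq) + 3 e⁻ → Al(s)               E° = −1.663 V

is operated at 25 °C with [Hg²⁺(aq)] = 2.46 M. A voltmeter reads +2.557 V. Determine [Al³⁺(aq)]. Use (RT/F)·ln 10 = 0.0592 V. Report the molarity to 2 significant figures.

0.0089 M

With Hg²⁺/Hg at the cathode and Al³⁺/Al at the anode, E°cell = +0.842 − (−1.663) = +2.505 V (n = 6).
Since E = E° − (0.0592/n)·log Q, log Q = n(E° − E)/0.0592 = −5.270.
Balancing electrons gives 3 Hg²⁺(aq) + 2 Al(s) → 3 Hg(l) + 2 Al³⁺(aq); thus Q = [Al³⁺(aq)]^2 / [Hg²⁺(aq)]^3.
Substituting the known concentrations and solving, log [Al³⁺(aq)] = −2.049 and [Al³⁺(aq)] = 0.0089 M.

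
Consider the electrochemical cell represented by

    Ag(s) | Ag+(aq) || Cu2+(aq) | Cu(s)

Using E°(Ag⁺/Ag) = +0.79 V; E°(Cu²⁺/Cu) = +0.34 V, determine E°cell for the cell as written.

By convention the left-hand electrode in cell notation is the anode (oxidation) and the right-hand electrode is the cathode (reduction).
E°cell = E°(right) − E°(left) = +0.34 − (+0.79) = −0.45 V.
The negative sign shows that, as written, the cell would require an external voltage to drive the reaction.

−0.45 V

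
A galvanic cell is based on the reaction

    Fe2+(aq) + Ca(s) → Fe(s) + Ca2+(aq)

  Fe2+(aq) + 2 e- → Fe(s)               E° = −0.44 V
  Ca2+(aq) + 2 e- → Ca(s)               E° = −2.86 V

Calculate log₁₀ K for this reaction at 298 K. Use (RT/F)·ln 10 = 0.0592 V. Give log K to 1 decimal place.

log K = 81.8

The Fe²⁺/Fe couple is reduced (cathode); E°cell = −0.44 − (−2.86) = +2.42 V with n = 2.
At equilibrium E = 0, so log K = nE°cell / 0.0592 = (2)(+2.42) / 0.0592 = 81.8.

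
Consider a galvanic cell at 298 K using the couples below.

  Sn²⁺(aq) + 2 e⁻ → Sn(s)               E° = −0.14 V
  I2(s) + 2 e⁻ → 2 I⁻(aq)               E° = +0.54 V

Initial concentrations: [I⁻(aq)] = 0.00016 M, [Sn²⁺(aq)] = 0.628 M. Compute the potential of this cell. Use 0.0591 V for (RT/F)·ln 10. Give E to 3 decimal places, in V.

The I₂/I⁻ couple has the more positive E°, so it is the cathode; Sn²⁺/Sn is the anode.
E°cell = E°cat − E°an = +0.54 − (−0.14) = +0.68 V; n = 2.
The balanced reaction is I2(s) + Sn(s) → 2 I⁻(aq) + Sn²⁺(aq), so Q = [I⁻(aq)]^2·[Sn²⁺(aq)] = 1.61×10^−8 and log Q = −7.794.
By the Nernst equation, E = +0.68 − (0.0591/2)·(−7.794) = +0.910 V.

+0.910 V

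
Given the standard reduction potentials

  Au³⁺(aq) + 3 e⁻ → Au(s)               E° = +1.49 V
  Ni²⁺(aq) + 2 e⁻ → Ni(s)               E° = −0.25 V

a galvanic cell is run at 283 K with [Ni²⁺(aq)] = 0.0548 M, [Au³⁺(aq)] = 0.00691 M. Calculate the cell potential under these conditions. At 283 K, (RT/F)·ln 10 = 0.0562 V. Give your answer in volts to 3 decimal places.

+1.735 V

The Au³⁺/Au couple has the more positive E°, so it is the cathode; Ni²⁺/Ni is the anode.
The standard potential is +1.49 − (−0.25) = +1.74 V and the balanced reaction transfers n = 6 electrons.
The balanced reaction is 2 Au³⁺(aq) + 3 Ni(s) → 2 Au(s) + 3 Ni²⁺(aq), so Q = [Ni²⁺(aq)]^3 / [Au³⁺(aq)]^2 = 3.45 and log Q = 0.537.
Applying E = E° − (RT ln10/nF)·log Q gives +1.74 − (0.0562/6)(0.537) = +1.735 V.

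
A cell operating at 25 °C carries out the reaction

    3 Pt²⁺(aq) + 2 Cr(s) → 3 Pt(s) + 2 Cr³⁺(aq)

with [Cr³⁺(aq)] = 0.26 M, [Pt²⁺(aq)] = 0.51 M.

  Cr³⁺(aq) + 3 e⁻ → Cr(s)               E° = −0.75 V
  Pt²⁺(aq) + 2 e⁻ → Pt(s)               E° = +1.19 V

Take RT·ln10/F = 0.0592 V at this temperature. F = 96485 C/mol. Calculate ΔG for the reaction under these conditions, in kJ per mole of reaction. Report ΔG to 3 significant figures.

With Pt²⁺/Pt reduced at the cathode, E°cell = +1.19 − (−0.75) = +1.94 V and n = 6.
Here Q = [Cr³⁺(aq)]^2 / [Pt²⁺(aq)]^3 = 0.51 (log Q = −0.293), giving E = +1.94 − (0.0592/6)·(−0.293) = +1.9429 V.
Then ΔG = −nFE = −6 × 96485 × +1.9429 J/mol = −1120 kJ/mol.

−1120 kJ/mol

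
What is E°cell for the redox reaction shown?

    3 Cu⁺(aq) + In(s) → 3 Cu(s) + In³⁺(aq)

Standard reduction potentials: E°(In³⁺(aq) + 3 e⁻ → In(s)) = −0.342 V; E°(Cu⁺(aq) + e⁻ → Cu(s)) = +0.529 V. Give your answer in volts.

+0.871 V

In the reaction as written, Cu⁺(aq) is reduced (cathode) and In³⁺(aq) is produced by oxidation at the anode.
E°cell = E°(cathode) − E°(anode) = +0.529 − (−0.342) = +0.871 V.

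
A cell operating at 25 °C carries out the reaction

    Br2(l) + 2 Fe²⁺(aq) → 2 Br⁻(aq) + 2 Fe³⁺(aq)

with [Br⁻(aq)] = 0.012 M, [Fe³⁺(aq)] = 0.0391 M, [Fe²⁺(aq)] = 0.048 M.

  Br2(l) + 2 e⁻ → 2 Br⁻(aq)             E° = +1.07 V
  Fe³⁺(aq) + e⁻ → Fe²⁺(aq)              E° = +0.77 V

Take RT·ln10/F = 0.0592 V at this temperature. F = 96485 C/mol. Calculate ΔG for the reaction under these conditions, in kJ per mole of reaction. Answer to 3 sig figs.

−80.9 kJ/mol

With Br₂/Br⁻ reduced at the cathode, E°cell = +1.07 − (+0.77) = +0.30 V and n = 2.
Q = ([Br⁻(aq)]^2·[Fe³⁺(aq)]^2) / [Fe²⁺(aq)]^2 = 9.56×10^−5, so log Q = −4.020 and E = +0.30 − (0.0592/2)(−4.020) = +0.4190 V.
ΔG = −nFE = −(2)(96485)(+0.4190) J/mol = −80.9 kJ/mol.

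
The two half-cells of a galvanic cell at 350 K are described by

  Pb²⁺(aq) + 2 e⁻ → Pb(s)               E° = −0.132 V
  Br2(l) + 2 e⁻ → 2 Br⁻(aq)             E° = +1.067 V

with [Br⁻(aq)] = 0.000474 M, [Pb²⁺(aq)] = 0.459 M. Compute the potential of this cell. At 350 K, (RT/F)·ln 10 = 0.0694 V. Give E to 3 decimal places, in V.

Since E°(Br₂/Br⁻) > E°(Pb²⁺/Pb), Br₂/Br⁻ serves as the cathode.
E°cell = +1.067 − (−0.132) = +1.199 V, with n = 2 electrons transferred.
Balancing gives Br2(l) + Pb(s) → 2 Br⁻(aq) + Pb²⁺(aq); hence Q = [Br⁻(aq)]^2·[Pb²⁺(aq)] = 1.03×10^−7 (log Q = −6.987).
Applying E = E° − (RT ln10/nF)·log Q gives +1.199 − (0.0694/2)(−6.987) = +1.441 V.

+1.441 V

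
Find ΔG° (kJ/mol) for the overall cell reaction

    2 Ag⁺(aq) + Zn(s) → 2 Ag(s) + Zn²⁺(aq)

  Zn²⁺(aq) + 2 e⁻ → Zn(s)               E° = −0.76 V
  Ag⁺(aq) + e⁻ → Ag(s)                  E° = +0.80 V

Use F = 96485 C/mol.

In the reaction as written Ag⁺(aq) is reduced, so the Ag⁺/Ag couple is the cathode and Zn²⁺/Zn is the anode.
E°cell = +0.80 − (−0.76) = +1.56 V; balancing electrons gives n = 2.
ΔG° = −nFE°cell = −(2)(96485)(+1.56) J/mol = −301 kJ/mol.

−301 kJ/mol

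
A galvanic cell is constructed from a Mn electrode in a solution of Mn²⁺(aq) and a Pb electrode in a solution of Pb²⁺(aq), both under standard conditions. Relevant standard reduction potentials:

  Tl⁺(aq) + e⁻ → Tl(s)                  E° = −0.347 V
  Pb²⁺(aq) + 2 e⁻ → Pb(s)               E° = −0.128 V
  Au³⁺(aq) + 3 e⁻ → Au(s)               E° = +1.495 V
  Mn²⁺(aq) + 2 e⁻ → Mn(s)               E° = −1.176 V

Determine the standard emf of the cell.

Of the two couples in this cell, the one with the more positive reduction potential is reduced at the cathode: here that is Pb²⁺/Pb (−0.128 V); Mn²⁺/Mn (−1.176 V) is the anode.
E°cell = E°(cathode) − E°(anode) = −0.128 − (−1.176) = +1.048 V.

+1.048 V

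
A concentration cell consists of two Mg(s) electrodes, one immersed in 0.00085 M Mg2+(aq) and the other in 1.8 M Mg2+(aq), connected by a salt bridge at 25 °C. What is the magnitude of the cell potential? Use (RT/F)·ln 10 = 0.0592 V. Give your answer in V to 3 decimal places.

0.098 V

For a concentration cell E°cell = 0, since both electrodes use the same couple.
The compartment with the higher Mg2+(aq) concentration (1.8 M) acts as the cathode; ions are reduced there and produced at the dilute (0.00085 M) anode.
With n = 2, Ecell = −(0.0592/2)·log([dilute]/[conc]) = −(0.0592/2)·log(0.00085/1.8) = +0.098 V.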